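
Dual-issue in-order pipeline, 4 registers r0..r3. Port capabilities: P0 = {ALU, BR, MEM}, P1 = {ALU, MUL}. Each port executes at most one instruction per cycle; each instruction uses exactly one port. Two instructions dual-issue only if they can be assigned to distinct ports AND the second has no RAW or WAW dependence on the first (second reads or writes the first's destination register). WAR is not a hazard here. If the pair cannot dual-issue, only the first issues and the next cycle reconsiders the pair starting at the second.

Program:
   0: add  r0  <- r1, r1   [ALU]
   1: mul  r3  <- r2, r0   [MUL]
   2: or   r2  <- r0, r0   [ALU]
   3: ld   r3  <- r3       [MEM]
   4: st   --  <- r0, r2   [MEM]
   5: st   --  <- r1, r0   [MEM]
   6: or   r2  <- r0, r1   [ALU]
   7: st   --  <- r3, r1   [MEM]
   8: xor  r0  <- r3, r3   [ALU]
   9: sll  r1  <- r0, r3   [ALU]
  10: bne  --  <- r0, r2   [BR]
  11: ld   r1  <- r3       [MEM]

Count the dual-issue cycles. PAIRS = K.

c0: i0 add.ALU  RAW r0
c1: i1/i2 mul.MUL or.ALU  dual
c2: i3 ld.MEM  no-port MEM/MEM
c3: i4 st.MEM  no-port MEM/MEM
c4: i5/i6 st.MEM or.ALU  dual
c5: i7/i8 st.MEM xor.ALU  dual
c6: i9/i10 sll.ALU bne.BR  dual
c7: i11 ld.MEM  tail

PAIRS = 4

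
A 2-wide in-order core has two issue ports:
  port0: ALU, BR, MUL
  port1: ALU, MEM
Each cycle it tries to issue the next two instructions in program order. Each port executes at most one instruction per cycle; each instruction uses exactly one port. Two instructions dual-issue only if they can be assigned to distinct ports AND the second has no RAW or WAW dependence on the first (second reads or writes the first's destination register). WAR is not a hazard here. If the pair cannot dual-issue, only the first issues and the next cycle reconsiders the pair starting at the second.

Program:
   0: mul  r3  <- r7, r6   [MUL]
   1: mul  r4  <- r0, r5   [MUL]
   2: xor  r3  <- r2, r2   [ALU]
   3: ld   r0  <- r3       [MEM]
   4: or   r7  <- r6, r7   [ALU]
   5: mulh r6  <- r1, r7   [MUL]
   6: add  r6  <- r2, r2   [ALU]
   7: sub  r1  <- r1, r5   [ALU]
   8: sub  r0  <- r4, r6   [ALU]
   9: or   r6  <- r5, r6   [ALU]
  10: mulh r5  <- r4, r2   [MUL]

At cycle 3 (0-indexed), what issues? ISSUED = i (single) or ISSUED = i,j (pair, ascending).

  cy0 -> i0 (mul) no-port MUL/MUL
  cy1 -> i1+i2 (mul/xor) pair
  cy2 -> i3+i4 (ld/or) pair
  cy3 -> i5 (mulh) WAW r6
  cy4 -> i6+i7 (add/sub) pair
  cy5 -> i8+i9 (sub/or) pair
  cy6 -> i10 (mulh) tail

ISSUED = 5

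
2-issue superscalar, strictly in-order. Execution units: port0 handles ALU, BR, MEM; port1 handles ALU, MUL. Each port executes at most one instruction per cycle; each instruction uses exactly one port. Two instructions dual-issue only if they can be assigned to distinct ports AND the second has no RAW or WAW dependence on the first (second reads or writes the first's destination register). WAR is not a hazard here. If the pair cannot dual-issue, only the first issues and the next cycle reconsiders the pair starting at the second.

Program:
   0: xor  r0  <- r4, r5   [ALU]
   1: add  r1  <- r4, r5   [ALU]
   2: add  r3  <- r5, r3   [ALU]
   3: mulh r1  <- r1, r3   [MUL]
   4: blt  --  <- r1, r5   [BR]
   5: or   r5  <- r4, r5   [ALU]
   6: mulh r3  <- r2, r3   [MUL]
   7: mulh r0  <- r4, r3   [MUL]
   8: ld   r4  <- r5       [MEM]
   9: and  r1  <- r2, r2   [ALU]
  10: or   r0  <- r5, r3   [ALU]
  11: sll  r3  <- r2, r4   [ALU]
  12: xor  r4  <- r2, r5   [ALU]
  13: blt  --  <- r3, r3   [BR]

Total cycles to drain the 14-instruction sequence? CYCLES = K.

CYCLES = 9

[0] i0/i1  xor/add  -- pair
[1] i2  add  -- RAW r3
[2] i3  mulh  -- RAW r1
[3] i4/i5  blt/or  -- pair
[4] i6  mulh  -- no-port MUL/MUL
[5] i7/i8  mulh/ld  -- pair
[6] i9/i10  and/or  -- pair
[7] i11/i12  sll/xor  -- pair
[8] i13  blt  -- tail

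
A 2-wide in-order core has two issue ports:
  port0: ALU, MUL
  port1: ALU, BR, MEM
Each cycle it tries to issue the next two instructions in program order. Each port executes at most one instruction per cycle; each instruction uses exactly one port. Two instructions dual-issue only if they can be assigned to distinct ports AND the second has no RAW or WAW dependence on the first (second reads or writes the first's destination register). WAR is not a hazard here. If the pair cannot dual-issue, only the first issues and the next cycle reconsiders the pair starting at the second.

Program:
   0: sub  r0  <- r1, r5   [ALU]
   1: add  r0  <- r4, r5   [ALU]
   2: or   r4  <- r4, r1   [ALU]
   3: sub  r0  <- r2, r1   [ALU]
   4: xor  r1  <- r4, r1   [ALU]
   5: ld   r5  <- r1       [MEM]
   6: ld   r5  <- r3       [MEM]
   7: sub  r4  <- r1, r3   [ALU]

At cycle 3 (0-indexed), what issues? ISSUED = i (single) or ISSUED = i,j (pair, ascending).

ISSUED = 5

t=0 i0:sub ; WAW r0
t=1 i1/i2:add;or ; pair
t=2 i3/i4:sub;xor ; pair
t=3 i5:ld ; no-port MEM/MEM
t=4 i6/i7:ld;sub ; pair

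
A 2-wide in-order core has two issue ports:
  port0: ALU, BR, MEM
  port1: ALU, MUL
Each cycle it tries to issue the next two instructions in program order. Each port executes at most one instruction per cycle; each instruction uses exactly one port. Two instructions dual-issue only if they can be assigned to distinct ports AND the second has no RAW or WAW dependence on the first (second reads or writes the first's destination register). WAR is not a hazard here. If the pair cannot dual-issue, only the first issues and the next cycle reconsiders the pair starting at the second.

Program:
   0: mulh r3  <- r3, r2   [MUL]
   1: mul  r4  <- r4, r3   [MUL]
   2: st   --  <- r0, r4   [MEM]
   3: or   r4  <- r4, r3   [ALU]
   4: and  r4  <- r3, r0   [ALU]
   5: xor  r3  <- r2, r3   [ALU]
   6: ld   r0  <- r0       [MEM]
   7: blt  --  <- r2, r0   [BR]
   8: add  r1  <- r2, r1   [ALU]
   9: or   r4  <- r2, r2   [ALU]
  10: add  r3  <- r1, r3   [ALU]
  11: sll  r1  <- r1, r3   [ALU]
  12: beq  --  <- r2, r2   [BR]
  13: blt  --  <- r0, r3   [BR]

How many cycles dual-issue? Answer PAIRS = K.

PAIRS = 5

#0 head=0: mulh i0 no-port MUL/MUL
#1 head=1: mul i1 RAW r4
#2 head=2: st+or i2+i3 pair
#3 head=4: and+xor i4+i5 pair
#4 head=6: ld i6 no-port MEM/BR
#5 head=7: blt+add i7+i8 pair
#6 head=9: or+add i9+i10 pair
#7 head=11: sll+beq i11+i12 pair
#8 head=13: blt i13 tail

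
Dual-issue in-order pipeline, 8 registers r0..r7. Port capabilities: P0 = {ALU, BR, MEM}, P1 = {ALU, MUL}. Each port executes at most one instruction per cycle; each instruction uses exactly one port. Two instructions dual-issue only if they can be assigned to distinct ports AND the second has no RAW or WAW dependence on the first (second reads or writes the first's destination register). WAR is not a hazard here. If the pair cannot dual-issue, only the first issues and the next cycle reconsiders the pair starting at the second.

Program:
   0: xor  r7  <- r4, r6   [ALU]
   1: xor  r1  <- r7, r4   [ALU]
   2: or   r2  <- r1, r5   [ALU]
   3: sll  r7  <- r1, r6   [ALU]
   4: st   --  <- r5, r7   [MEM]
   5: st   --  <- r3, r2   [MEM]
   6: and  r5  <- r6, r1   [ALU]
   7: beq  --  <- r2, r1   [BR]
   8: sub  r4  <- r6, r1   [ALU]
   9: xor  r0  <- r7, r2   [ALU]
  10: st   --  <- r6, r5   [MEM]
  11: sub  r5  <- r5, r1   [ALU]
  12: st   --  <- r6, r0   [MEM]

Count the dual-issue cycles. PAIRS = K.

[0] i0  xor.ALU  -- RAW r7
[1] i1  xor.ALU  -- RAW r1
[2] i2/i3  or.ALU+sll.ALU  -- dual
[3] i4  st.MEM  -- no-port MEM/MEM
[4] i5/i6  st.MEM+and.ALU  -- dual
[5] i7/i8  beq.BR+sub.ALU  -- dual
[6] i9/i10  xor.ALU+st.MEM  -- dual
[7] i11/i12  sub.ALU+st.MEM  -- dual

PAIRS = 5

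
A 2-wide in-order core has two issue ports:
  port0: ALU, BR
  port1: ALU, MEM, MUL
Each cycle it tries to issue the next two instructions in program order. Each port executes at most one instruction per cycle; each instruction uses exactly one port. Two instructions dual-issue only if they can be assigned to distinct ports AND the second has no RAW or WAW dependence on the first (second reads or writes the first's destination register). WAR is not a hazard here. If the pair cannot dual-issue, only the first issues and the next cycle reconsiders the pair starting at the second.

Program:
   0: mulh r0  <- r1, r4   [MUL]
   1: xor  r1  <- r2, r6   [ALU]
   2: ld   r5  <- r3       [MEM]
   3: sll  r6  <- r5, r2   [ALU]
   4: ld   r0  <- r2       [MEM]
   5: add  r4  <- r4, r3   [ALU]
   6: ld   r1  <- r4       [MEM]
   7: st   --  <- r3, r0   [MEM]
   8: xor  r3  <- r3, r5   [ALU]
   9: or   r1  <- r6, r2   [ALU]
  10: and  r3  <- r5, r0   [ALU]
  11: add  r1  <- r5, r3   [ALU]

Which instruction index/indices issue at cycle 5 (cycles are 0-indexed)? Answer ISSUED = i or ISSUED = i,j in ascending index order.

ISSUED = 7,8

t=0 i0,i1:mulh/xor ; pair
t=1 i2:ld ; RAW r5
t=2 i3,i4:sll/ld ; pair
t=3 i5:add ; RAW r4
t=4 i6:ld ; no-port MEM/MEM
t=5 i7,i8:st/xor ; pair
t=6 i9,i10:or/and ; pair
t=7 i11:add ; tail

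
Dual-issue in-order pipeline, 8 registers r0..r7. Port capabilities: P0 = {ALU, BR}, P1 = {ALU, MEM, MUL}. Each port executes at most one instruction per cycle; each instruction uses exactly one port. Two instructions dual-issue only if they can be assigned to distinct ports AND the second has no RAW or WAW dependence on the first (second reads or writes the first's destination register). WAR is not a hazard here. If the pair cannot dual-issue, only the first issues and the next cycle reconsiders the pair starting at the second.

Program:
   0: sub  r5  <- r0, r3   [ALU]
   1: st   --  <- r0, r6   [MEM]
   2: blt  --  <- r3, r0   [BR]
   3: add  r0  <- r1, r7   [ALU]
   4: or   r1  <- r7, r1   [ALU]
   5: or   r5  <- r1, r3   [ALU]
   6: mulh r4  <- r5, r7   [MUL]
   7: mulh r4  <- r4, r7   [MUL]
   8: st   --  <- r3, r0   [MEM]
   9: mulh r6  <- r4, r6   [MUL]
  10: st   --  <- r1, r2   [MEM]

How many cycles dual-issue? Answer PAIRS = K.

0. sub;st @i0&i1  | 2-wide
1. blt;add @i2&i3  | 2-wide
2. or @i4  | RAW r1
3. or @i5  | RAW r5
4. mulh @i6  | no-port MUL/MUL
5. mulh @i7  | no-port MUL/MEM
6. st @i8  | no-port MEM/MUL
7. mulh @i9  | no-port MUL/MEM
8. st @i10  | tail

PAIRS = 2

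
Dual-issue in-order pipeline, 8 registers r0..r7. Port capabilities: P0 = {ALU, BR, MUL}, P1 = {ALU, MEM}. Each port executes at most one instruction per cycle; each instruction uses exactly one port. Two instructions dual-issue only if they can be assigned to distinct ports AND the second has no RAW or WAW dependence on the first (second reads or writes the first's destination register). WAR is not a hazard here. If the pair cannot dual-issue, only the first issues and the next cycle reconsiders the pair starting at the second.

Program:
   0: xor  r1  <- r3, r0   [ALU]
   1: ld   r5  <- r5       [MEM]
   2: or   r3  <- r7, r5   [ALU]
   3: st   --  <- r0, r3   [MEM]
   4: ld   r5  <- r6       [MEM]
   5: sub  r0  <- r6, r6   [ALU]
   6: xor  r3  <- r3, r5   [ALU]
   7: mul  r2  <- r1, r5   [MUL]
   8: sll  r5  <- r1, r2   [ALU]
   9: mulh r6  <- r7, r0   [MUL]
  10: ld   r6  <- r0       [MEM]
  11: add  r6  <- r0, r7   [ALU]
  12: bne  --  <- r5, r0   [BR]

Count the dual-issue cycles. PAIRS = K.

[0] i0/i1  xor.ALU ld.MEM  -- pair
[1] i2  or.ALU  -- RAW r3
[2] i3  st.MEM  -- no-port MEM/MEM
[3] i4/i5  ld.MEM sub.ALU  -- pair
[4] i6/i7  xor.ALU mul.MUL  -- pair
[5] i8/i9  sll.ALU mulh.MUL  -- pair
[6] i10  ld.MEM  -- WAW r6
[7] i11/i12  add.ALU bne.BR  -- pair

PAIRS = 5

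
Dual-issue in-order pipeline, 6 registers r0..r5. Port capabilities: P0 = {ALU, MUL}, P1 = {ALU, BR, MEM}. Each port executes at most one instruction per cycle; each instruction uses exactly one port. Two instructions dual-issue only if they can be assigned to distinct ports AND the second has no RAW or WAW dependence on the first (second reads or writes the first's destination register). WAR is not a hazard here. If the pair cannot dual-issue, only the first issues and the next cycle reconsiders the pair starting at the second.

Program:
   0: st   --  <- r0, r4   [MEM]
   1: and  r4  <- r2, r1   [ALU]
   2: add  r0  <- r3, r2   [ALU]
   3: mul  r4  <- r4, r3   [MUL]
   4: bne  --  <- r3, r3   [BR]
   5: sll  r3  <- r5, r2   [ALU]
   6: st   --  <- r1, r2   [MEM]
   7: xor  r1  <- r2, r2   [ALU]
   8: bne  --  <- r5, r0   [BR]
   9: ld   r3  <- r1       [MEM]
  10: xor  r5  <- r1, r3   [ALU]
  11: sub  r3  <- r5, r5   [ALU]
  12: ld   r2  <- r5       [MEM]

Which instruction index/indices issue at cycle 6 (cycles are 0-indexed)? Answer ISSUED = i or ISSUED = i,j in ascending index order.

ISSUED = 10

t=0 i0&i1:st.MEM;and.ALU ; pair
t=1 i2&i3:add.ALU;mul.MUL ; pair
t=2 i4&i5:bne.BR;sll.ALU ; pair
t=3 i6&i7:st.MEM;xor.ALU ; pair
t=4 i8:bne.BR ; no-port BR/MEM
t=5 i9:ld.MEM ; RAW r3
t=6 i10:xor.ALU ; RAW r5
t=7 i11&i12:sub.ALU;ld.MEM ; pair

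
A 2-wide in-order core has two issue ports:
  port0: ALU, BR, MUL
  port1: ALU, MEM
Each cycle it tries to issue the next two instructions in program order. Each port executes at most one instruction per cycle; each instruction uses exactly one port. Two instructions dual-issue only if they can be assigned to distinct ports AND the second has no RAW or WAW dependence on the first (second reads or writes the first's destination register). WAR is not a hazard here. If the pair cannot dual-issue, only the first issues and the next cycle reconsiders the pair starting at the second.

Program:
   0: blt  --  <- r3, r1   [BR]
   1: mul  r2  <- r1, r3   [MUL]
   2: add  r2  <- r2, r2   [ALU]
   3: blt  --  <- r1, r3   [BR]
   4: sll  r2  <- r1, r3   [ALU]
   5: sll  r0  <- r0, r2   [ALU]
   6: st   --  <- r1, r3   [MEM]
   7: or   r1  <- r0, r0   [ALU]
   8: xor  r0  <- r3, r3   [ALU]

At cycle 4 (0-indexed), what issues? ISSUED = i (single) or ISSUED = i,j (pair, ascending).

c0: i0 blt.BR  no-port BR/MUL
c1: i1 mul.MUL  RAW+WAW r2
c2: i2,i3 add.ALU/blt.BR  2-wide
c3: i4 sll.ALU  RAW r2
c4: i5,i6 sll.ALU/st.MEM  2-wide
c5: i7,i8 or.ALU/xor.ALU  2-wide

ISSUED = 5,6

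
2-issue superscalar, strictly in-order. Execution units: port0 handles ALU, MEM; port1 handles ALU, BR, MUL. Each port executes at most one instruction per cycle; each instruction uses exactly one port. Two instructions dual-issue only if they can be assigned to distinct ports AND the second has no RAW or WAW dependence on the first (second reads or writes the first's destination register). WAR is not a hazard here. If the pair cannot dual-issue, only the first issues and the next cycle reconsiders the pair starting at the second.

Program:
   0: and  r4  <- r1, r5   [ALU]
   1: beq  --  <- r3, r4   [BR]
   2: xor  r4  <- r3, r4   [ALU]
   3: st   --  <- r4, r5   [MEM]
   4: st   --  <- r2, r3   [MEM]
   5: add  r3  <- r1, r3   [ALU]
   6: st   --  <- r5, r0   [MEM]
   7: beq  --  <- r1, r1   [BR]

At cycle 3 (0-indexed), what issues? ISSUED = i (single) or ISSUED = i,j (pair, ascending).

0. and @i0  | RAW r4
1. beq+xor @i1/i2  | pair
2. st @i3  | no-port MEM/MEM
3. st+add @i4/i5  | pair
4. st+beq @i6/i7  | pair

ISSUED = 4,5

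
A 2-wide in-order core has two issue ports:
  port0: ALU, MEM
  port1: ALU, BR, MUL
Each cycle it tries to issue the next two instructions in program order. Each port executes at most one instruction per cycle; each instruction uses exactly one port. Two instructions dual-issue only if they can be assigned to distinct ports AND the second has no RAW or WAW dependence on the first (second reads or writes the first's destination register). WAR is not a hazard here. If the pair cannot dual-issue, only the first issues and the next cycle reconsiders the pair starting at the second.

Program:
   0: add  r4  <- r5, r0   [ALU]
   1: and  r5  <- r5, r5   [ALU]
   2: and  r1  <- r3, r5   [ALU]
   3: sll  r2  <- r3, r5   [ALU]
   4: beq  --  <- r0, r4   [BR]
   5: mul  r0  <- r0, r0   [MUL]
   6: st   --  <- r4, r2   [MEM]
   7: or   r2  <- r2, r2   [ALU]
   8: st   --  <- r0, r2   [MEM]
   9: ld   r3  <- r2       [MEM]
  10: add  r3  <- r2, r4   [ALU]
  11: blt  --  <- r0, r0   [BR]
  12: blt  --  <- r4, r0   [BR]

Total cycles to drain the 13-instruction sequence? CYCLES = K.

CYCLES = 9

[0] i0&i1  add;and  -- dual
[1] i2&i3  and;sll  -- dual
[2] i4  beq  -- no-port BR/MUL
[3] i5&i6  mul;st  -- dual
[4] i7  or  -- RAW r2
[5] i8  st  -- no-port MEM/MEM
[6] i9  ld  -- WAW r3
[7] i10&i11  add;blt  -- dual
[8] i12  blt  -- tail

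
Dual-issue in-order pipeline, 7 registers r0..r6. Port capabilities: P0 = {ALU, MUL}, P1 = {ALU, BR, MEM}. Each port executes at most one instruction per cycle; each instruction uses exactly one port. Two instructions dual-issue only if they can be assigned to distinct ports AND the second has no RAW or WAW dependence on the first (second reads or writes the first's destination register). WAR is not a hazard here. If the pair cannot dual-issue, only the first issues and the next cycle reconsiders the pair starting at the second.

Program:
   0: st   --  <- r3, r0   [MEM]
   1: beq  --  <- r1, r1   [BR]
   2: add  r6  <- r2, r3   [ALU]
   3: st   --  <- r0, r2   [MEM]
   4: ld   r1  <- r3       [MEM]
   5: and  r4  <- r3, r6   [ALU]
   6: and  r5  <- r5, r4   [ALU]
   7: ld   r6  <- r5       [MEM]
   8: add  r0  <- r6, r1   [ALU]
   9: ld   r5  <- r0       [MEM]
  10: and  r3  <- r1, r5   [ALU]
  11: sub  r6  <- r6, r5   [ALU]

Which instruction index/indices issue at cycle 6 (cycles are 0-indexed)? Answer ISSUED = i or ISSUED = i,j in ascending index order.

t=0 i0:st.MEM ; no-port MEM/BR
t=1 i1/i2:beq.BR add.ALU ; dual
t=2 i3:st.MEM ; no-port MEM/MEM
t=3 i4/i5:ld.MEM and.ALU ; dual
t=4 i6:and.ALU ; RAW r5
t=5 i7:ld.MEM ; RAW r6
t=6 i8:add.ALU ; RAW r0
t=7 i9:ld.MEM ; RAW r5
t=8 i10/i11:and.ALU sub.ALU ; dual

ISSUED = 8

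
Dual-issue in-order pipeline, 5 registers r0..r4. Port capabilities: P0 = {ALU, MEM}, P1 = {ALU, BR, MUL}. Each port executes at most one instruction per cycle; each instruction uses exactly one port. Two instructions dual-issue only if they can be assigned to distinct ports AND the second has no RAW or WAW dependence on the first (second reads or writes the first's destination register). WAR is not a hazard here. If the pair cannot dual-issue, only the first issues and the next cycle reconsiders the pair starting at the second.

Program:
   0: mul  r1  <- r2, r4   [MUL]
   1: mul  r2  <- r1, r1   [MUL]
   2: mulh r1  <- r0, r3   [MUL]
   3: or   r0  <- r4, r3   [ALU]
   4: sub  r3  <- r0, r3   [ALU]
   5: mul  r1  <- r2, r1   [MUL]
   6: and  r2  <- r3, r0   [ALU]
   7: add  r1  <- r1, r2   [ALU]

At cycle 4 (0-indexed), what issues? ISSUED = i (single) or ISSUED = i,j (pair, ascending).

0. mul @i0  | no-port MUL/MUL
1. mul @i1  | no-port MUL/MUL
2. mulh+or @i2,i3  | pair
3. sub+mul @i4,i5  | pair
4. and @i6  | RAW r2
5. add @i7  | tail

ISSUED = 6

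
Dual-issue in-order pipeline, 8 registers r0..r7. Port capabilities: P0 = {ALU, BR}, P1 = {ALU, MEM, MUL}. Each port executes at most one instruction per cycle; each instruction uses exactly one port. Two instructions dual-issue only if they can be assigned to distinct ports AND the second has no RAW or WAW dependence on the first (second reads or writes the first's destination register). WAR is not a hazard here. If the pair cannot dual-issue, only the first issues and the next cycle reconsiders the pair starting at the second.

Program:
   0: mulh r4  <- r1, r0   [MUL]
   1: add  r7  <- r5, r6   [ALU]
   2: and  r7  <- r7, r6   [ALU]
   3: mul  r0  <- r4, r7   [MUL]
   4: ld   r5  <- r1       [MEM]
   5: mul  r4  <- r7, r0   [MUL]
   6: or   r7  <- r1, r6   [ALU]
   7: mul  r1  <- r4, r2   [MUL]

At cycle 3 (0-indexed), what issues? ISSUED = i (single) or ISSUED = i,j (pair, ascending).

ISSUED = 4

t=0 i0+i1:mulh;add ; 2-wide
t=1 i2:and ; RAW r7
t=2 i3:mul ; no-port MUL/MEM
t=3 i4:ld ; no-port MEM/MUL
t=4 i5+i6:mul;or ; 2-wide
t=5 i7:mul ; tail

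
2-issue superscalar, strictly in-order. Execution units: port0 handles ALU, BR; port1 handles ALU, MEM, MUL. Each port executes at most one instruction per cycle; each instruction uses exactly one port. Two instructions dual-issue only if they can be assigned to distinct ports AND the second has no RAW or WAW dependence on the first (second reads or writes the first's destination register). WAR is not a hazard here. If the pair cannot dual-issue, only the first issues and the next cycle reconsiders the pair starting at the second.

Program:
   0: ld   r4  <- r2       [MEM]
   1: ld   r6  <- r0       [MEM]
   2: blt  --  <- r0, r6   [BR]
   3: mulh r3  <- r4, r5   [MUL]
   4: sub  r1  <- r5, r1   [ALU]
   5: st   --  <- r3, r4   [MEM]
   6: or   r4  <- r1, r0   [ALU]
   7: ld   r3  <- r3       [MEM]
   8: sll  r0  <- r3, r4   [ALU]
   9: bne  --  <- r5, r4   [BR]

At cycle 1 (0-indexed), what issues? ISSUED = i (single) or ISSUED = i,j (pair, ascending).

ISSUED = 1

0. ld.MEM @i0  | no-port MEM/MEM
1. ld.MEM @i1  | RAW r6
2. blt.BR mulh.MUL @i2,i3  | dual
3. sub.ALU st.MEM @i4,i5  | dual
4. or.ALU ld.MEM @i6,i7  | dual
5. sll.ALU bne.BR @i8,i9  | dual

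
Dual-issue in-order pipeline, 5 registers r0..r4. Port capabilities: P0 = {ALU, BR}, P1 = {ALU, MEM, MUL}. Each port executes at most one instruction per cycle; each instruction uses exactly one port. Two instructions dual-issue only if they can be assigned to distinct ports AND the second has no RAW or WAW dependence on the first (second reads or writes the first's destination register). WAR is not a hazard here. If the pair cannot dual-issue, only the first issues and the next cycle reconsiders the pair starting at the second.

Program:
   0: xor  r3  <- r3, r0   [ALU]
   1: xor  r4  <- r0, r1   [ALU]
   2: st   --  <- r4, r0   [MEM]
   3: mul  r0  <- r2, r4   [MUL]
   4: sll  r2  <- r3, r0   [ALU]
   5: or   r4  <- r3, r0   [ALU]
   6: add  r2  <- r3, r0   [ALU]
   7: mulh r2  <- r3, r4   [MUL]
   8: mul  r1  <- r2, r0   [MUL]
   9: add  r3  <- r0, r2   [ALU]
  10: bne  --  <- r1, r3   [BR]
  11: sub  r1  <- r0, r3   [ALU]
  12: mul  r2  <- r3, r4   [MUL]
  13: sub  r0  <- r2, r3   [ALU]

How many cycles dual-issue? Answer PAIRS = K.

[0] i0+i1  xor xor  -- 2-wide
[1] i2  st  -- no-port MEM/MUL
[2] i3  mul  -- RAW r0
[3] i4+i5  sll or  -- 2-wide
[4] i6  add  -- WAW r2
[5] i7  mulh  -- no-port MUL/MUL
[6] i8+i9  mul add  -- 2-wide
[7] i10+i11  bne sub  -- 2-wide
[8] i12  mul  -- RAW r2
[9] i13  sub  -- tail

PAIRS = 4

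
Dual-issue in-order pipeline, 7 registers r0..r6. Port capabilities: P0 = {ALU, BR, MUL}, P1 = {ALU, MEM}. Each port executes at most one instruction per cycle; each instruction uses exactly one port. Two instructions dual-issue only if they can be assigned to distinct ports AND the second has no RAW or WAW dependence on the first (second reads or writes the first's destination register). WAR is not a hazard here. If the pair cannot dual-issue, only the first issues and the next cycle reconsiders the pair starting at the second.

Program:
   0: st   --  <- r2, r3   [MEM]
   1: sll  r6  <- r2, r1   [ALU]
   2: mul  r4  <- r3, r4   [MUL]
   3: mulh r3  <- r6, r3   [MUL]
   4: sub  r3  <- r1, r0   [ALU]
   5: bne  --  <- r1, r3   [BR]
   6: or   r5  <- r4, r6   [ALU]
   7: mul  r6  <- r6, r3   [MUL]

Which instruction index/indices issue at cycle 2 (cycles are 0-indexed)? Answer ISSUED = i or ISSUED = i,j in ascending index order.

ISSUED = 3

#0 head=0: st.MEM sll.ALU i0/i1 dual
#1 head=2: mul.MUL i2 no-port MUL/MUL
#2 head=3: mulh.MUL i3 WAW r3
#3 head=4: sub.ALU i4 RAW r3
#4 head=5: bne.BR or.ALU i5/i6 dual
#5 head=7: mul.MUL i7 tail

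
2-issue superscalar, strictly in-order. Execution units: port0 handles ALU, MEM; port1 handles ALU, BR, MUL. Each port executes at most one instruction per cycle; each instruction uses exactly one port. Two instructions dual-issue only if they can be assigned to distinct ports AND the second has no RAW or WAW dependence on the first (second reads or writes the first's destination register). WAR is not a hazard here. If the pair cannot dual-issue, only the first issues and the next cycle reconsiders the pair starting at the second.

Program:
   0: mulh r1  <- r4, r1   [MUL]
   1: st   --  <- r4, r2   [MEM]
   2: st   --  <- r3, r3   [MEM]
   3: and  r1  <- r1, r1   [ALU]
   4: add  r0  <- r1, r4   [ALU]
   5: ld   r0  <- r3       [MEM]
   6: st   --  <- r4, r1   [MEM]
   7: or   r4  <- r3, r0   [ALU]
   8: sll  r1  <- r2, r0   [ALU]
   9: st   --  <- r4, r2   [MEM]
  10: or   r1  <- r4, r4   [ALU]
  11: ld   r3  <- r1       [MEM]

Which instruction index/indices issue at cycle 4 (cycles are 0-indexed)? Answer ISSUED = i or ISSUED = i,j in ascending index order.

ISSUED = 6,7

[0] i0/i1  mulh/st  -- pair
[1] i2/i3  st/and  -- pair
[2] i4  add  -- WAW r0
[3] i5  ld  -- no-port MEM/MEM
[4] i6/i7  st/or  -- pair
[5] i8/i9  sll/st  -- pair
[6] i10  or  -- RAW r1
[7] i11  ld  -- tail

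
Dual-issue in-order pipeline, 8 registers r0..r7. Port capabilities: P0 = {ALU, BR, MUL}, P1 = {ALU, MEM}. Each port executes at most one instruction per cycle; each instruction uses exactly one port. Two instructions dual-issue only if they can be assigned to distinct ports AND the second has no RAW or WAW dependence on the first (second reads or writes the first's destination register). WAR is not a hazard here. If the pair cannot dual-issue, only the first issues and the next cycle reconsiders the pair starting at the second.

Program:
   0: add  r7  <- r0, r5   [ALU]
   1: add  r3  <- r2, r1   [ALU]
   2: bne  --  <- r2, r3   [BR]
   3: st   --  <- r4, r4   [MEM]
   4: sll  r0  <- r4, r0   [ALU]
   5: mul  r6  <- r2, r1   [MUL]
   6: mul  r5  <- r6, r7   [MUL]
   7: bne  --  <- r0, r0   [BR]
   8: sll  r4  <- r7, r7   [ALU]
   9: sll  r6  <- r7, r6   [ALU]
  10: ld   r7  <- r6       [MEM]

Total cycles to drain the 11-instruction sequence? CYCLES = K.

CYCLES = 7

  cy0 -> i0/i1 (add.ALU+add.ALU) pair
  cy1 -> i2/i3 (bne.BR+st.MEM) pair
  cy2 -> i4/i5 (sll.ALU+mul.MUL) pair
  cy3 -> i6 (mul.MUL) no-port MUL/BR
  cy4 -> i7/i8 (bne.BR+sll.ALU) pair
  cy5 -> i9 (sll.ALU) RAW r6
  cy6 -> i10 (ld.MEM) tail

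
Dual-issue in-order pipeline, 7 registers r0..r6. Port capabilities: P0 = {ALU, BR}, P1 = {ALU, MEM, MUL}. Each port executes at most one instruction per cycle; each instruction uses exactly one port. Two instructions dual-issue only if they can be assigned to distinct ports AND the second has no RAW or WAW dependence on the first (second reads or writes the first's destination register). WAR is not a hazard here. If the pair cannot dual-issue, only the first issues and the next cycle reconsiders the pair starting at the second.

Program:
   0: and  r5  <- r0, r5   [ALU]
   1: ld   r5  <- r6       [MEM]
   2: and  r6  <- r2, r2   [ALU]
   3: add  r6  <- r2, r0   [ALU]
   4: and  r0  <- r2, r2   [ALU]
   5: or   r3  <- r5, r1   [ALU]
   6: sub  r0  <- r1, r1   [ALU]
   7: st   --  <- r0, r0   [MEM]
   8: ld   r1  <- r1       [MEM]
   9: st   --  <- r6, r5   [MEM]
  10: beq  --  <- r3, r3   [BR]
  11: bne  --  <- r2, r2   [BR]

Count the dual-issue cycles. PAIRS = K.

PAIRS = 4

0. and @i0  | WAW r5
1. ld+and @i1,i2  | pair
2. add+and @i3,i4  | pair
3. or+sub @i5,i6  | pair
4. st @i7  | no-port MEM/MEM
5. ld @i8  | no-port MEM/MEM
6. st+beq @i9,i10  | pair
7. bne @i11  | tail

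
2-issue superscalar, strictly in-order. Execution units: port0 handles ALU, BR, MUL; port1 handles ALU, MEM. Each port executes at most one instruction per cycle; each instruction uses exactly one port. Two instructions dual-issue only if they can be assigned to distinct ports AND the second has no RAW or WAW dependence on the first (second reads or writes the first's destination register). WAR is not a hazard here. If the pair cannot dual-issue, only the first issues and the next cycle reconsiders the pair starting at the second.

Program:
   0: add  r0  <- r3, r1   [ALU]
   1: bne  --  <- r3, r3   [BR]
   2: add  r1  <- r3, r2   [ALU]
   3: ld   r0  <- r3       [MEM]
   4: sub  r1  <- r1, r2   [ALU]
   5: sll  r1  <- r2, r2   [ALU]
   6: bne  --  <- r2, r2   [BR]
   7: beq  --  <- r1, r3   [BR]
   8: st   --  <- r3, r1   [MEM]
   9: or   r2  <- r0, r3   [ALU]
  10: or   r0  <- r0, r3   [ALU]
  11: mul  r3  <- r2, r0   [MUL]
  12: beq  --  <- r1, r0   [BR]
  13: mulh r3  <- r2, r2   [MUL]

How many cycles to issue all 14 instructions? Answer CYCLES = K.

CYCLES = 9

c0: i0,i1 add;bne  pair
c1: i2,i3 add;ld  pair
c2: i4 sub  WAW r1
c3: i5,i6 sll;bne  pair
c4: i7,i8 beq;st  pair
c5: i9,i10 or;or  pair
c6: i11 mul  no-port MUL/BR
c7: i12 beq  no-port BR/MUL
c8: i13 mulh  tail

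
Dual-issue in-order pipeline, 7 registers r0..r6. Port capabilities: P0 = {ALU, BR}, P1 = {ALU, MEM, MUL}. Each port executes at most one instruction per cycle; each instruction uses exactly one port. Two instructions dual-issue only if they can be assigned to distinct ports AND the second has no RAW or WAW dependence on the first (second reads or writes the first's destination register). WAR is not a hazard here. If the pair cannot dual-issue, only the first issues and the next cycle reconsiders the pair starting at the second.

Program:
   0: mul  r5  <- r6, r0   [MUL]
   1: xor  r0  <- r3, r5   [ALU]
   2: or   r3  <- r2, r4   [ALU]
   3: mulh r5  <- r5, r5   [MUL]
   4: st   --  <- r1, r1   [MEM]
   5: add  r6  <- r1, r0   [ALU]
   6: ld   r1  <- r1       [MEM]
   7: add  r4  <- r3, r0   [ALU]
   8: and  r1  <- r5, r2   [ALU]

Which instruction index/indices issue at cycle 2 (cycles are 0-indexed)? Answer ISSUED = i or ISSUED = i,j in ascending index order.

0. mul.MUL @i0  | RAW r5
1. xor.ALU+or.ALU @i1&i2  | dual
2. mulh.MUL @i3  | no-port MUL/MEM
3. st.MEM+add.ALU @i4&i5  | dual
4. ld.MEM+add.ALU @i6&i7  | dual
5. and.ALU @i8  | tail

ISSUED = 3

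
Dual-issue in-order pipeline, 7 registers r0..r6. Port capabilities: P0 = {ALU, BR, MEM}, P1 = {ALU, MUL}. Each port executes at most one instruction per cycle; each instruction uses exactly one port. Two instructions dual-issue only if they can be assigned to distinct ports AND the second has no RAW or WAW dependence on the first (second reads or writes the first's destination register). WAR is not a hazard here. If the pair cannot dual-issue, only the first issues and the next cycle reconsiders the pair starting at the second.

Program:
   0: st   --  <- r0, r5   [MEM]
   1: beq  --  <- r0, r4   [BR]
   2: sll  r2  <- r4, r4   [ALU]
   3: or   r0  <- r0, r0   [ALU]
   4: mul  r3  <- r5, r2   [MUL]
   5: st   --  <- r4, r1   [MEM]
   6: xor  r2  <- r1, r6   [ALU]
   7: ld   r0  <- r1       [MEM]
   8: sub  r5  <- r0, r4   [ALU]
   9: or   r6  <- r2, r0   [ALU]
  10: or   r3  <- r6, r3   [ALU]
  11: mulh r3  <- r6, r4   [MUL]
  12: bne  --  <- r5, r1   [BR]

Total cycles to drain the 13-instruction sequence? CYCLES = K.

  cy0 -> i0 (st) no-port MEM/BR
  cy1 -> i1+i2 (beq;sll) pair
  cy2 -> i3+i4 (or;mul) pair
  cy3 -> i5+i6 (st;xor) pair
  cy4 -> i7 (ld) RAW r0
  cy5 -> i8+i9 (sub;or) pair
  cy6 -> i10 (or) WAW r3
  cy7 -> i11+i12 (mulh;bne) pair

CYCLES = 8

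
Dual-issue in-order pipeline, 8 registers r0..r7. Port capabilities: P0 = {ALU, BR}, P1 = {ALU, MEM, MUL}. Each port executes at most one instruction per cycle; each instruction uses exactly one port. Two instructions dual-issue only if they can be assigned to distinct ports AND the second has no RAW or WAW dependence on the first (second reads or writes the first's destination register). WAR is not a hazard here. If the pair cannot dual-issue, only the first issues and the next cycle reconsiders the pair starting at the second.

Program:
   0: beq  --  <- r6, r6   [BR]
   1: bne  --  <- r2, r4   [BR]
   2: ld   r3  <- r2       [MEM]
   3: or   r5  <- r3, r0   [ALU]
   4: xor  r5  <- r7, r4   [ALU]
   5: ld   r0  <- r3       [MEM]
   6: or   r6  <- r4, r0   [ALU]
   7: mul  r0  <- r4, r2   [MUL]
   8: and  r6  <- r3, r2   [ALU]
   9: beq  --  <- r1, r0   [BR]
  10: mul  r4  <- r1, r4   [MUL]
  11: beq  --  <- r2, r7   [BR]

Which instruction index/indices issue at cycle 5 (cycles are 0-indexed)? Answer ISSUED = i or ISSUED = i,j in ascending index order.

ISSUED = 8,9

#0 head=0: beq i0 no-port BR/BR
#1 head=1: bne+ld i1,i2 pair
#2 head=3: or i3 WAW r5
#3 head=4: xor+ld i4,i5 pair
#4 head=6: or+mul i6,i7 pair
#5 head=8: and+beq i8,i9 pair
#6 head=10: mul+beq i10,i11 pair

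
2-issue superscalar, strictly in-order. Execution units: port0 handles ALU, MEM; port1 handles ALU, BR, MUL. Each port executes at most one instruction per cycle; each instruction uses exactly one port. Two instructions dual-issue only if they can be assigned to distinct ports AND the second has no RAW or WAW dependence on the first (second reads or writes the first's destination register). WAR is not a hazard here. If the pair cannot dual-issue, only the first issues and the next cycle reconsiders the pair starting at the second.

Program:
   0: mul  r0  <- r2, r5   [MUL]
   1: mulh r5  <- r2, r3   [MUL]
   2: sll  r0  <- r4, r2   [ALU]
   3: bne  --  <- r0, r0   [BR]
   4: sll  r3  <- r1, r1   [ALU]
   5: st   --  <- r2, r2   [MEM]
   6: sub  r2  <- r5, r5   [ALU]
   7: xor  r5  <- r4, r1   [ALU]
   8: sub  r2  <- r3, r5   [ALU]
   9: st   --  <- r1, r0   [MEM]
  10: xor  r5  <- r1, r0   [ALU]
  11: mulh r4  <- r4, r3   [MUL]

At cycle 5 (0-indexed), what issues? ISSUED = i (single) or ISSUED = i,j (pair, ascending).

  cy0 -> i0 (mul.MUL) no-port MUL/MUL
  cy1 -> i1,i2 (mulh.MUL sll.ALU) pair
  cy2 -> i3,i4 (bne.BR sll.ALU) pair
  cy3 -> i5,i6 (st.MEM sub.ALU) pair
  cy4 -> i7 (xor.ALU) RAW r5
  cy5 -> i8,i9 (sub.ALU st.MEM) pair
  cy6 -> i10,i11 (xor.ALU mulh.MUL) pair

ISSUED = 8,9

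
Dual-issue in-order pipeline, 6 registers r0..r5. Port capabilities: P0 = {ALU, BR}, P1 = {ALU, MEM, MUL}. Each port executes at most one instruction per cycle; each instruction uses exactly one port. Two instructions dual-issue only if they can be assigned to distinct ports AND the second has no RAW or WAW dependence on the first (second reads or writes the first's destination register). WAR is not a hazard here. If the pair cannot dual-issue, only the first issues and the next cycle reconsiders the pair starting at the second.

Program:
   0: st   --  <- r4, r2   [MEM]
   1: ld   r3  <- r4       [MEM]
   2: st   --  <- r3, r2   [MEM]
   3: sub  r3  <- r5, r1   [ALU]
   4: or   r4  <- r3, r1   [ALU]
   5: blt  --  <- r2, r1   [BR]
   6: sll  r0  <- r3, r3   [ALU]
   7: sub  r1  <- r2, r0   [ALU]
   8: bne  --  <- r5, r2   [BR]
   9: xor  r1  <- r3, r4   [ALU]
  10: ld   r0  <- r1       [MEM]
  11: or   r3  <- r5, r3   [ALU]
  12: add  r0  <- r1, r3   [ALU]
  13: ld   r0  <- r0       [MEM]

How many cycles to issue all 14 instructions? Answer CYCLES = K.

  cy0 -> i0 (st) no-port MEM/MEM
  cy1 -> i1 (ld) no-port MEM/MEM
  cy2 -> i2/i3 (st+sub) pair
  cy3 -> i4/i5 (or+blt) pair
  cy4 -> i6 (sll) RAW r0
  cy5 -> i7/i8 (sub+bne) pair
  cy6 -> i9 (xor) RAW r1
  cy7 -> i10/i11 (ld+or) pair
  cy8 -> i12 (add) RAW+WAW r0
  cy9 -> i13 (ld) tail

CYCLES = 10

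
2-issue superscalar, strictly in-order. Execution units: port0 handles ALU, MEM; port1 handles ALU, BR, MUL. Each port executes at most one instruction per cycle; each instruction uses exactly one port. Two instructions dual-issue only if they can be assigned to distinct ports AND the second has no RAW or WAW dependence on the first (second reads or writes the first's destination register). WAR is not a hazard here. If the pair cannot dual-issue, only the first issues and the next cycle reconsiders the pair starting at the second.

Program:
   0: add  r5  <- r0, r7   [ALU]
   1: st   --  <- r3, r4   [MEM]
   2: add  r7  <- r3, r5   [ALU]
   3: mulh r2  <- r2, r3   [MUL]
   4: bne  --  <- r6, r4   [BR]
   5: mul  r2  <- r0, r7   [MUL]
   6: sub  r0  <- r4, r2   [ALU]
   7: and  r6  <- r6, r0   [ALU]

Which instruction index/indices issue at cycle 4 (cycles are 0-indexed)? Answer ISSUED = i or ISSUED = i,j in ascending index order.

ISSUED = 6

0. add.ALU/st.MEM @i0,i1  | dual
1. add.ALU/mulh.MUL @i2,i3  | dual
2. bne.BR @i4  | no-port BR/MUL
3. mul.MUL @i5  | RAW r2
4. sub.ALU @i6  | RAW r0
5. and.ALU @i7  | tail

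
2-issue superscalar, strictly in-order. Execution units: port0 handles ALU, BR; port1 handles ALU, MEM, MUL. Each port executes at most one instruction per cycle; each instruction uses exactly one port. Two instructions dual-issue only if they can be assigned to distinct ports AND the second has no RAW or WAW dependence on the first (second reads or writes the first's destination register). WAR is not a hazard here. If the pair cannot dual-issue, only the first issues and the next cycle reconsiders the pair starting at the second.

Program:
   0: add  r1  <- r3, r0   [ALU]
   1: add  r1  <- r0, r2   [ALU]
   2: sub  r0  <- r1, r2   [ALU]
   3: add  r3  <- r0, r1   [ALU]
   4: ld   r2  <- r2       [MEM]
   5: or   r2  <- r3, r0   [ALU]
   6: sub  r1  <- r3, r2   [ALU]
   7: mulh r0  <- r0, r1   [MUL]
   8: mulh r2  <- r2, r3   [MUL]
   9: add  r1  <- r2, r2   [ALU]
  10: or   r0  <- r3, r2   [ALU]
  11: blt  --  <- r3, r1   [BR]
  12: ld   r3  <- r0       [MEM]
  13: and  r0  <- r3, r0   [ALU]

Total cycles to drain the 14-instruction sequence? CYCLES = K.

CYCLES = 11

[0] i0  add  -- WAW r1
[1] i1  add  -- RAW r1
[2] i2  sub  -- RAW r0
[3] i3+i4  add;ld  -- dual
[4] i5  or  -- RAW r2
[5] i6  sub  -- RAW r1
[6] i7  mulh  -- no-port MUL/MUL
[7] i8  mulh  -- RAW r2
[8] i9+i10  add;or  -- dual
[9] i11+i12  blt;ld  -- dual
[10] i13  and  -- tail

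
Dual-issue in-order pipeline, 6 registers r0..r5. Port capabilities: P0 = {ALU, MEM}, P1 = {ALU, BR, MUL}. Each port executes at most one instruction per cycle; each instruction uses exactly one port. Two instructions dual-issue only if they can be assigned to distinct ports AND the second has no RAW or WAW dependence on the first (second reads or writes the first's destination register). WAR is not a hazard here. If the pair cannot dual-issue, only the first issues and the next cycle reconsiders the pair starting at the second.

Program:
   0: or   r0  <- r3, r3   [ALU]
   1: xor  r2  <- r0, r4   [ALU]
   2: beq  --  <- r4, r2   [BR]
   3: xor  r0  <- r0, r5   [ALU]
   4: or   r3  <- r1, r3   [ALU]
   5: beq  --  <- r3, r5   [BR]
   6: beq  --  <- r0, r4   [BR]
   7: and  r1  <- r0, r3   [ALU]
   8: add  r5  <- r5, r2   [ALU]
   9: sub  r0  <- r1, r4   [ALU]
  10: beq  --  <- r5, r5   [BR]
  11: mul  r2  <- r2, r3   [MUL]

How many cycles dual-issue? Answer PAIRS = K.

#0 head=0: or i0 RAW r0
#1 head=1: xor i1 RAW r2
#2 head=2: beq xor i2+i3 dual
#3 head=4: or i4 RAW r3
#4 head=5: beq i5 no-port BR/BR
#5 head=6: beq and i6+i7 dual
#6 head=8: add sub i8+i9 dual
#7 head=10: beq i10 no-port BR/MUL
#8 head=11: mul i11 tail

PAIRS = 3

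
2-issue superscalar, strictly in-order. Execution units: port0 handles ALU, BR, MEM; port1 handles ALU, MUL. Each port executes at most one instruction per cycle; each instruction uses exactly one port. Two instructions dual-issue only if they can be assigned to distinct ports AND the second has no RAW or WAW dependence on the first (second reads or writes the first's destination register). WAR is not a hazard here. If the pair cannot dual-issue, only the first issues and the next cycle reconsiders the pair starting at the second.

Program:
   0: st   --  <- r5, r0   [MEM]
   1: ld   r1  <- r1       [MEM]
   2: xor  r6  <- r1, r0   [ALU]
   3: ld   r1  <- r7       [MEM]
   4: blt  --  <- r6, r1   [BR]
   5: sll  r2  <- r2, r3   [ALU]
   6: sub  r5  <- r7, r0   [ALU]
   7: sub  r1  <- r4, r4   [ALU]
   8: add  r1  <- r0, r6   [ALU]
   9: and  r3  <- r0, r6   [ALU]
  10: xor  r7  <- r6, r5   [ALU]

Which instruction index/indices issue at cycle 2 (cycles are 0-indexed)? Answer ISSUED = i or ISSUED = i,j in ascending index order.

ISSUED = 2,3

c0: i0 st.MEM  no-port MEM/MEM
c1: i1 ld.MEM  RAW r1
c2: i2&i3 xor.ALU/ld.MEM  2-wide
c3: i4&i5 blt.BR/sll.ALU  2-wide
c4: i6&i7 sub.ALU/sub.ALU  2-wide
c5: i8&i9 add.ALU/and.ALU  2-wide
c6: i10 xor.ALU  tail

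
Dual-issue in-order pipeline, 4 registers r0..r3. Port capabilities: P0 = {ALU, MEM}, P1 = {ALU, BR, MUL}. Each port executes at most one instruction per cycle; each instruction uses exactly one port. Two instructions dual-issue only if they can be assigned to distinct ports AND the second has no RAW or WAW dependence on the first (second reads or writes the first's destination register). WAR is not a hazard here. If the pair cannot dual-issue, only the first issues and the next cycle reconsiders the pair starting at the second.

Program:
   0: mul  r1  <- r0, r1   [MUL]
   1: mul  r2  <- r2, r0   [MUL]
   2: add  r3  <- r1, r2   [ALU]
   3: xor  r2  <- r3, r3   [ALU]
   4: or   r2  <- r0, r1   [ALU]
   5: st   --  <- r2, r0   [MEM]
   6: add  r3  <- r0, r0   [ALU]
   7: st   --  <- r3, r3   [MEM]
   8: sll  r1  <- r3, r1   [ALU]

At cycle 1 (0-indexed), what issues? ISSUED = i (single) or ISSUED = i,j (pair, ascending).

ISSUED = 1

t=0 i0:mul ; no-port MUL/MUL
t=1 i1:mul ; RAW r2
t=2 i2:add ; RAW r3
t=3 i3:xor ; WAW r2
t=4 i4:or ; RAW r2
t=5 i5&i6:st/add ; 2-wide
t=6 i7&i8:st/sll ; 2-wide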